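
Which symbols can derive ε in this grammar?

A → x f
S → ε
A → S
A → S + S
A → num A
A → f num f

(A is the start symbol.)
{ 'A', 'S' }

A non-terminal is nullable if it can derive ε (the empty string): either it has an ε-production, or it has a production whose right-hand side consists entirely of nullable non-terminals.

ε-productions: S → ε
So S is immediately nullable.
A → S: every symbol on the right is nullable, so A is nullable too.
Every non-terminal is now nullable.
Nullable = { 'A', 'S' }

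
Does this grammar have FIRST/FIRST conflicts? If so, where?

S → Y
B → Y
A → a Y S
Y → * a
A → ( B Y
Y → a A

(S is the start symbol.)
Productions for A:
  A → a Y S: FIRST = { 'a' }
  A → ( B Y: FIRST = { '(' }
Productions for Y:
  Y → * a: FIRST = { '*' }
  Y → a A: FIRST = { 'a' }
S, B have only one production, so no FIRST/FIRST conflict is possible there.

All alternatives of each non-terminal have pairwise disjoint FIRST sets.

Answer: No FIRST/FIRST conflicts.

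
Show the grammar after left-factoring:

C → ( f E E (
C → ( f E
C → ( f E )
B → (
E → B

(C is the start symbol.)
C → ( f E C'
C' → E (
C' → ε
C' → )
B → (
E → B

Left-factoring transforms A → αβ₁ | αβ₂ into A → αA' and A' → β₁ | β₂
(α is the longest common prefix among the alternatives). Repeat until
no nonterminal has two alternatives with a common prefix.

Round 1: C has alternatives sharing prefix '( f E'. Introduce C': C → ( f E C'
  Add: C' → E (
  Add: C' → ε
  Add: C' → )

No remaining common prefixes — done.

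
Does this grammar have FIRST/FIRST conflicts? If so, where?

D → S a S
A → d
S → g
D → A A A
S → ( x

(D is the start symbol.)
A FIRST/FIRST conflict occurs when two productions N → α and N → β for the same non-terminal have FIRST(α) ∩ FIRST(β) ≠ ∅ (with ε ∈ FIRST of a nullable right-hand side, so two nullable alternatives also conflict).

FIRST sets of the non-terminals at (or reachable through a nullable prefix from) the front of some alternative:
  FIRST(S) = { '(', 'g' }
  FIRST(A) = { 'd' }

Productions for D:
  D → S a S: FIRST = { '(', 'g' }
  D → A A A: FIRST = { 'd' }
Productions for S:
  S → g: FIRST = { 'g' }
  S → ( x: FIRST = { '(' }
A has only one production, so no FIRST/FIRST conflict is possible there.

All alternatives of each non-terminal have pairwise disjoint FIRST sets.

Answer: No FIRST/FIRST conflicts.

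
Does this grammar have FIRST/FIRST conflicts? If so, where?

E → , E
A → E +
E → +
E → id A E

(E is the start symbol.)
No FIRST/FIRST conflicts.

Productions for E:
  E → , E: FIRST = { ',' }
  E → +: FIRST = { '+' }
  E → id A E: FIRST = { 'id' }
A has only one production, so no FIRST/FIRST conflict is possible there.

All alternatives of each non-terminal have pairwise disjoint FIRST sets.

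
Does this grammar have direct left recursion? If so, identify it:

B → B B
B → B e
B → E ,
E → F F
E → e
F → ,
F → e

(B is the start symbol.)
Yes, B is left-recursive

B → B B: LEFT RECURSIVE (starts with B)
B → B e: LEFT RECURSIVE (starts with B)
B → E ,: starts with E
E → F F: starts with F
E → e: starts with e
F → ,: starts with ','
F → e: starts with e

The grammar has direct left recursion on: B.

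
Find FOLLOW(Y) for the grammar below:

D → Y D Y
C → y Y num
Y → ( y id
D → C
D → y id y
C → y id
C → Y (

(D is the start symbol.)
{ $, '(', 'num', 'y' }

To compute FOLLOW(Y), find every occurrence of Y on a right-hand side N → α Y β: add FIRST(β) \ {ε}, and if β is empty or nullable also add FOLLOW(N). Iterate to a fixed point.

In D → Y D Y: Y is followed by D Y, add FIRST(D Y) \ {ε} = { '(', 'y' }
In D → Y D Y: Y is at the end, add FOLLOW(D)
In C → y Y num: Y is followed by num, add FIRST(num) \ {ε} = { 'num' }
In C → Y (: Y is followed by '(', add FIRST('(') \ {ε} = { '(' }

The FOLLOW sets referred to above (computed the same way, to a fixed point):
  FOLLOW(D) = { $, '(' }

Taking the union: FOLLOW(Y) = { $, '(', 'num', 'y' }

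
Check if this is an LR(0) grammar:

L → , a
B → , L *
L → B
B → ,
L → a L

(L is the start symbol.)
No. Shift-reduce conflict between [B → , .] and [B → . ,]

A grammar is LR(0) if no state in the canonical LR(0) collection has:
  - both a shift item (dot before a terminal) and a complete item (shift-reduce conflict), or
  - two or more complete items (reduce-reduce conflict; the accept item [L' → L .] counts as a complete item here).

Augment with L' → L and build the canonical LR(0) collection (I0 = CLOSURE({[L' → . L]}), then GOTO on every symbol after a dot until no new states appear). It has 9 states:
  I0: { [B → . , L *], [B → . ,], [L → . , a], [L → . B], [L → . a L], [L' → . L] }  — shift
  I1: { [B → , . L *], [B → , .], [B → . , L *], [B → . ,], [L → , . a], [L → . , a], [L → . B], [L → . a L] }  — shift, reduce
  I2: { [L → B .] }  — reduce
  I3: { [L' → L .] }  — accept
  I4: { [B → . , L *], [B → . ,], [L → . , a], [L → . B], [L → . a L], [L → a . L] }  — shift
  I5: { [L → a L .] }  — reduce
  I6: { [B → , L . *] }  — shift
  I7: { [B → . , L *], [B → . ,], [L → , a .], [L → . , a], [L → . B], [L → . a L], [L → a . L] }  — shift, reduce
  I8: { [B → , L * .] }  — reduce

Conflict in state I1:
  Shift-reduce conflict between [B → , .] and [B → . ,]
So the grammar is NOT LR(0).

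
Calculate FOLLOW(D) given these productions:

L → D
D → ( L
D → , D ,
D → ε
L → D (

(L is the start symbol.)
To compute FOLLOW(D), find every occurrence of D on a right-hand side N → α D β: add FIRST(β) \ {ε}, and if β is empty or nullable also add FOLLOW(N). Iterate to a fixed point.

In L → D: D is at the end, add FOLLOW(L)
In D → , D ,: D is followed by ',', add FIRST(',') \ {ε} = { ',' }
In L → D (: D is followed by '(', add FIRST('(') \ {ε} = { '(' }

The FOLLOW sets referred to above (computed the same way, to a fixed point):
  FOLLOW(L) = { $, '(', ',' }

Taking the union: FOLLOW(D) = { $, '(', ',' }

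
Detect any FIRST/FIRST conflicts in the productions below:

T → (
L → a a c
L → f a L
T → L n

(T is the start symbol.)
No FIRST/FIRST conflicts.

FIRST sets of the non-terminals at (or reachable through a nullable prefix from) the front of some alternative:
  FIRST(L) = { 'a', 'f' }

Productions for T:
  T → (: FIRST = { '(' }
  T → L n: FIRST = { 'a', 'f' }
Productions for L:
  L → a a c: FIRST = { 'a' }
  L → f a L: FIRST = { 'f' }

All alternatives of each non-terminal have pairwise disjoint FIRST sets.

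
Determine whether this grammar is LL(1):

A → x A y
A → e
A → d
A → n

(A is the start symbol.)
For A:
  PREDICT(A → x A y) = { 'x' }
  PREDICT(A → e) = { 'e' }
  PREDICT(A → d) = { 'd' }
  PREDICT(A → n) = { 'n' }

All predict sets are disjoint. The grammar IS LL(1).

Answer: Yes, the grammar is LL(1).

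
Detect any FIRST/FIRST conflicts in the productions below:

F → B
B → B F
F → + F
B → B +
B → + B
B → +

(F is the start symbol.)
Yes. F → B / F → '+' F on { '+' }; B → B F / B → B '+' on { '+' }; B → B F / B → '+' B on { '+' }; B → B F / B → '+' on { '+' }; B → B '+' / B → '+' B on { '+' }; B → B '+' / B → '+' on { '+' }; B → '+' B / B → '+' on { '+' }

FIRST sets of the non-terminals at (or reachable through a nullable prefix from) the front of some alternative:
  FIRST(B) = { '+' }

Productions for F:
  F → B: FIRST = { '+' }
  F → + F: FIRST = { '+' }
Productions for B:
  B → B F: FIRST = { '+' }
  B → B +: FIRST = { '+' }
  B → + B: FIRST = { '+' }
  B → +: FIRST = { '+' }

Conflict for F: F → B and F → + F
  Overlap: { '+' }
Conflict for B: B → B F and B → B +
  Overlap: { '+' }
Conflict for B: B → B F and B → + B
  Overlap: { '+' }
Conflict for B: B → B F and B → +
  Overlap: { '+' }
Conflict for B: B → B + and B → + B
  Overlap: { '+' }
Conflict for B: B → B + and B → +
  Overlap: { '+' }
Conflict for B: B → + B and B → +
  Overlap: { '+' }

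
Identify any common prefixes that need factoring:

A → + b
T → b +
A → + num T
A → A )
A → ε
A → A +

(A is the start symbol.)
Yes, A has productions with common prefix '+'; A has productions with common prefix 'A'

Left-factoring is needed when two productions for the same non-terminal
share a common prefix on the right-hand side.

Productions for A:
  A → + b
  A → + num T
  A → A )
  A → ε
  A → A +

Found common prefix '+' in productions for A
Found common prefix 'A' in productions for A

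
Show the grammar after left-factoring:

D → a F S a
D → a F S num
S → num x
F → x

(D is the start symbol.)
Left-factoring transforms A → αβ₁ | αβ₂ into A → αA' and A' → β₁ | β₂
(α is the longest common prefix among the alternatives). Repeat until
no nonterminal has two alternatives with a common prefix.

Round 1: D has alternatives sharing prefix 'a F S'. Introduce D': D → a F S D'
  Add: D' → a
  Add: D' → num

No remaining common prefixes — done.

Resulting grammar:
D → a F S D'
D' → a
D' → num
S → num x
F → x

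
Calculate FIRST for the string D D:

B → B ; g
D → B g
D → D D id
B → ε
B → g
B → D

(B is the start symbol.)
{ ';', 'g' }

FIRST sets of the non-terminals involved (from the grammar, by fixed-point iteration):
  FIRST(D) = { ';', 'g' }

To compute FIRST(D D), process the symbols left to right:
Symbol D is a non-terminal. Add FIRST(D) \ {ε} = { ';', 'g' }
D is not nullable (ε ∉ FIRST(D)), so stop here.
FIRST(D D) = { ';', 'g' }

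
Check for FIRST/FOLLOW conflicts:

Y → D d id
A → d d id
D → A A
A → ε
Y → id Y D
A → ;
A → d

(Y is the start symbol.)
Yes. A → d d id with FOLLOW(A) on { 'd' }; A → ';' with FOLLOW(A) on { ';' }; A → d with FOLLOW(A) on { 'd' }

Nullable non-terminals: A, D.

A: nullable alternative(s) A → ε; FOLLOW(A) = { $, ';', 'd' }
  A → d d id: FIRST \ {ε} = { 'd' } — overlaps FOLLOW(A) on { 'd' }: CONFLICT
  A → ε: FIRST \ {ε} = { } — this is the only nullable alternative, skip
  A → ;: FIRST \ {ε} = { ';' } — overlaps FOLLOW(A) on { ';' }: CONFLICT
  A → d: FIRST \ {ε} = { 'd' } — overlaps FOLLOW(A) on { 'd' }: CONFLICT
D has a nullable alternative but only one production, so nothing to check.

Y has no nullable alternative, so no FIRST/FOLLOW check is needed there.

So the grammar has 3 FIRST/FOLLOW conflicts (marked CONFLICT above).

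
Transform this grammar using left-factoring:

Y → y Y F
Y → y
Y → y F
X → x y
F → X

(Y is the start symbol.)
Y → y Y'
Y' → Y F
Y' → ε
Y' → F
X → x y
F → X

Left-factoring transforms A → αβ₁ | αβ₂ into A → αA' and A' → β₁ | β₂
(α is the longest common prefix among the alternatives). Repeat until
no nonterminal has two alternatives with a common prefix.

Round 1: Y has alternatives sharing prefix 'y'. Introduce Y': Y → y Y'
  Add: Y' → Y F
  Add: Y' → ε
  Add: Y' → F

No remaining common prefixes — done.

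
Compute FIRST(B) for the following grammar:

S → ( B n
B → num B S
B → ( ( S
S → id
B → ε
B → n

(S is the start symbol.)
To compute FIRST(B), examine every production with B on the left-hand side, reading each right-hand side left to right until a non-nullable symbol is reached.

From B → num B S:
  - num is a terminal: add 'num' and stop
From B → ( ( S:
  - '(' is a terminal: add '(' and stop
From B → ε:
  - ε-production, so ε ∈ FIRST(B)
From B → n:
  - n is a terminal: add 'n' and stop

Collecting: FIRST(B) = { '(', 'n', 'num', ε }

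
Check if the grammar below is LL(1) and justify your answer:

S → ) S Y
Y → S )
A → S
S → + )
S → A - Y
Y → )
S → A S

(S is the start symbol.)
No. Predict set conflict for S: { ')' }

Relevant sets:
  FIRST(A) = { ')', '+' }
  FIRST(S) = { ')', '+' }

For S:
  PREDICT(S → ')' S Y) = { ')' }
  PREDICT(S → '+' ')') = { '+' }
  PREDICT(S → A '-' Y) = { ')', '+' }
  PREDICT(S → A S) = { ')', '+' }
For Y:
  PREDICT(Y → S ')') = { ')', '+' }
  PREDICT(Y → ')') = { ')' }
A has a single production, so nothing to check there.

Conflict found: Predict set conflict for S: { ')' }
The grammar is NOT LL(1).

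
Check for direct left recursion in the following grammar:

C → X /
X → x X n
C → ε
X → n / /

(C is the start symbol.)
Direct left recursion occurs when N → N α for some non-terminal N (the right-hand side begins with the left-hand side itself).

C → X /: starts with X
X → x X n: starts with x
C → ε: starts with ε
X → n / /: starts with n

No direct left recursion found.

Answer: No direct left recursion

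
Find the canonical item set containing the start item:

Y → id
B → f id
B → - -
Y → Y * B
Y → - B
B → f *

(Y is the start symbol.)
{ [Y → . - B], [Y → . Y * B], [Y → . id], [Y' → . Y] }

First, augment the grammar with Y' → Y
I₀ = CLOSURE({ [Y' → . Y] }):
  [Y' → . Y] has the dot before Y: add [Y → . id], [Y → . Y * B], [Y → . - B]
No further items can be added.

I₀ = { [Y → . - B], [Y → . Y * B], [Y → . id], [Y' → . Y] }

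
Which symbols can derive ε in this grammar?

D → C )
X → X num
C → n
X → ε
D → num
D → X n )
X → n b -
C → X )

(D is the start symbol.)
A non-terminal is nullable if it can derive ε (the empty string): either it has an ε-production, or it has a production whose right-hand side consists entirely of nullable non-terminals.

ε-productions: X → ε
So X is immediately nullable.
No further non-terminal can be added: every production for the remaining non-terminals contains a terminal or a non-nullable non-terminal.
Nullable = { 'X' }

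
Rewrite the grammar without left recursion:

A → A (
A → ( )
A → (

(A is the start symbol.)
A → ( ) A'
A → ( A'
A' → ( A'
A' → ε

A is directly left-recursive. The standard transformation for
  A → A α₁ | ... | A α_m | β₁ | ... | β_n
is
  A  → β₁ A' | ... | β_n A'
  A' → α₁ A' | ... | α_m A' | ε

A → ( ) becomes A → ( ) A'
A → ( becomes A → ( A'
A → A ( becomes A' → ( A'
Add A' → ε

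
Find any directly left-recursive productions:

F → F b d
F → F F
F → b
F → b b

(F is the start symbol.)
Yes, F is left-recursive

Direct left recursion occurs when N → N α for some non-terminal N (the right-hand side begins with the left-hand side itself).

F → F b d: LEFT RECURSIVE (starts with F)
F → F F: LEFT RECURSIVE (starts with F)
F → b: starts with b
F → b b: starts with b

The grammar has direct left recursion on: F.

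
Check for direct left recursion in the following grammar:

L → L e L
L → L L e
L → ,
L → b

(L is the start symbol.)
L → L e L: LEFT RECURSIVE (starts with L)
L → L L e: LEFT RECURSIVE (starts with L)
L → ,: starts with ','
L → b: starts with b

The grammar has direct left recursion on: L.

Answer: Yes, L is left-recursive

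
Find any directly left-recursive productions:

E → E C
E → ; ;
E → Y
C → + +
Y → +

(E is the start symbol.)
Yes, E is left-recursive

Direct left recursion occurs when N → N α for some non-terminal N (the right-hand side begins with the left-hand side itself).

E → E C: LEFT RECURSIVE (starts with E)
E → ; ;: starts with ';'
E → Y: starts with Y
C → + +: starts with '+'
Y → +: starts with '+'

The grammar has direct left recursion on: E.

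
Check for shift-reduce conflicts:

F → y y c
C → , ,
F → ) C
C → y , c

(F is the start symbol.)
No shift-reduce conflicts

A shift-reduce conflict occurs when an LR(0) state has both:
  - a complete (reduce) item [A → α .] (dot at the end), and
  - a shift item [B → β . c γ] (dot before a terminal).

Augment with F' → F and build the canonical LR(0) collection (I0 = CLOSURE({[F' → . F]}), then GOTO on every symbol after a dot until no new states appear). It has 12 states:
  I0: { [F → . ) C], [F → . y y c], [F' → . F] }  — shift
  I1: { [C → . , ,], [C → . y , c], [F → ) . C] }  — shift
  I2: { [F' → F .] }  — accept
  I3: { [F → y . y c] }  — shift
  I4: { [F → y y . c] }  — shift
  I5: { [F → y y c .] }  — reduce
  I6: { [C → , . ,] }  — shift
  I7: { [F → ) C .] }  — reduce
  I8: { [C → y . , c] }  — shift
  I9: { [C → y , . c] }  — shift
  I10: { [C → y , c .] }  — reduce
  I11: { [C → , , .] }  — reduce

No state contains both a complete item and a shift item.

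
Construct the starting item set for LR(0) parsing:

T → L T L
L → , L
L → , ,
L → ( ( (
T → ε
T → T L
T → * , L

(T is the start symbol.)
{ [L → . ( ( (], [L → . , ,], [L → . , L], [T → . * , L], [T → . L T L], [T → . T L], [T → .], [T' → . T] }

First, augment the grammar with T' → T
I₀ = CLOSURE({ [T' → . T] }):
  [T' → . T] has the dot before T: add [T → . L T L], [T → .], [T → . T L], [T → . * , L]
  [T → . L T L] has the dot before L: add [L → . , L], [L → . , ,], [L → . ( ( (]
No further items can be added.

I₀ = { [L → . ( ( (], [L → . , ,], [L → . , L], [T → . * , L], [T → . L T L], [T → . T L], [T → .], [T' → . T] }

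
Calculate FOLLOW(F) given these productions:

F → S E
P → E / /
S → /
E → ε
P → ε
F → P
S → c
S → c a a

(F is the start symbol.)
{ $ }

F is the start symbol, so $ ∈ FOLLOW(F).
F does not occur on any right-hand side.

Taking the union: FOLLOW(F) = { $ }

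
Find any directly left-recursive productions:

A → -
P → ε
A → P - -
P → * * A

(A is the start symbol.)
No direct left recursion

Direct left recursion occurs when N → N α for some non-terminal N (the right-hand side begins with the left-hand side itself).

A → -: starts with '-'
P → ε: starts with ε
A → P - -: starts with P
P → * * A: starts with '*'

No direct left recursion found.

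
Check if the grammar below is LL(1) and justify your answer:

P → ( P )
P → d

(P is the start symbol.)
Yes, the grammar is LL(1).

A grammar is LL(1) if for each non-terminal N with multiple productions, the predict sets of those productions are pairwise disjoint, where PREDICT(N → α) = (FIRST(α) \ {ε}) ∪ (FOLLOW(N) if α ⇒* ε).

For P:
  PREDICT(P → '(' P ')') = { '(' }
  PREDICT(P → d) = { 'd' }

All predict sets are disjoint. The grammar IS LL(1).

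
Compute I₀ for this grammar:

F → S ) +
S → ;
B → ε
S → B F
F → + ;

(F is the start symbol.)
First, augment the grammar with F' → F
I₀ = CLOSURE({ [F' → . F] }):
  [F' → . F] has the dot before F: add [F → . S ) +], [F → . + ;]
  [F → . S ) +] has the dot before S: add [S → . ;], [S → . B F]
  [S → . B F] has the dot before B: add [B → .]
No further items can be added.

I₀ = { [B → .], [F → . + ;], [F → . S ) +], [F' → . F], [S → . ;], [S → . B F] }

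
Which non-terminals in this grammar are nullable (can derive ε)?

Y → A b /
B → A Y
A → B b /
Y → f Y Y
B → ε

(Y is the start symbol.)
{ 'B' }

ε-productions: B → ε
So B is immediately nullable.
No further non-terminal can be added: every production for the remaining non-terminals contains a terminal or a non-nullable non-terminal.
Nullable = { 'B' }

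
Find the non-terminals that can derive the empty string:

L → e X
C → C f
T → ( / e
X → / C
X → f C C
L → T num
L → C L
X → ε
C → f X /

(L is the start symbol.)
ε-productions: X → ε
So X is immediately nullable.
No further non-terminal can be added: every production for the remaining non-terminals contains a terminal or a non-nullable non-terminal.
Nullable = { 'X' }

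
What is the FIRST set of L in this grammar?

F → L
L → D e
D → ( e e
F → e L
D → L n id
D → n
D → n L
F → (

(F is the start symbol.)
FIRST sets of the other non-terminals involved (by the same procedure, iterated to a fixed point):
  FIRST(D) = { '(', 'n' }

From L → D e:
  - D is a non-terminal: add FIRST(D) \ {ε} = { '(', 'n' }
    D is not nullable, so stop

Collecting: FIRST(L) = { '(', 'n' }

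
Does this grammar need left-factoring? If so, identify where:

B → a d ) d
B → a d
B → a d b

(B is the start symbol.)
Yes, B has productions with common prefix 'a d'

Left-factoring is needed when two productions for the same non-terminal
share a common prefix on the right-hand side.

Productions for B:
  B → a d ) d
  B → a d
  B → a d b

Found common prefix 'a d' in productions for B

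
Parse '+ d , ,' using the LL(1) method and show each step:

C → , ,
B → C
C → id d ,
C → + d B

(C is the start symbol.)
Stack is shown with the top on the left.

Stack    Input      Action
--------------------------
C $      + d , , $  output C → + d B
+ d B $  + d , , $  match '+'
d B $    d , , $    match 'd'
B $      , , $      output B → C
C $      , , $      output C → , ,
, , $    , , $      match ','
, $      , $        match ','
$        $          accept

The string is accepted.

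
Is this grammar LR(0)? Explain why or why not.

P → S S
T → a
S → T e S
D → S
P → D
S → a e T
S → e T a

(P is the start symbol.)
A grammar is LR(0) if no state in the canonical LR(0) collection has:
  - both a shift item (dot before a terminal) and a complete item (shift-reduce conflict), or
  - two or more complete items (reduce-reduce conflict; the accept item [P' → P .] counts as a complete item here).

Augment with P' → P and build the canonical LR(0) collection (I0 = CLOSURE({[P' → . P]}), then GOTO on every symbol after a dot until no new states appear). It has 15 states:
  I0: { [D → . S], [P → . D], [P → . S S], [P' → . P], [S → . T e S], [S → . a e T], [S → . e T a], [T → . a] }  — shift
  I1: { [P → D .] }  — reduce
  I2: { [P' → P .] }  — accept
  I3: { [D → S .], [P → S . S], [S → . T e S], [S → . a e T], [S → . e T a], [T → . a] }  — shift, reduce
  I4: { [S → T . e S] }  — shift
  I5: { [S → a . e T], [T → a .] }  — shift, reduce
  I6: { [S → e . T a], [T → . a] }  — shift
  I7: { [S → e T . a] }  — shift
  I8: { [T → a .] }  — reduce
  I9: { [S → e T a .] }  — reduce
  I10: { [S → a e . T], [T → . a] }  — shift
  I11: { [S → a e T .] }  — reduce
  I12: { [S → . T e S], [S → . a e T], [S → . e T a], [S → T e . S], [T → . a] }  — shift
  I13: { [S → T e S .] }  — reduce
  I14: { [P → S S .] }  — reduce

Conflict in state I3:
  Shift-reduce conflict between [D → S .] and [S → . a e T]
So the grammar is NOT LR(0).

Answer: No. Shift-reduce conflict between [D → S .] and [S → . a e T]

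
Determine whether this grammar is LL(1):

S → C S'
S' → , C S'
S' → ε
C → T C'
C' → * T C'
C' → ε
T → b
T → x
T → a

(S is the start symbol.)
Yes, the grammar is LL(1).

A grammar is LL(1) if for each non-terminal N with multiple productions, the predict sets of those productions are pairwise disjoint, where PREDICT(N → α) = (FIRST(α) \ {ε}) ∪ (FOLLOW(N) if α ⇒* ε).

Relevant sets:
  FOLLOW(S') = { $ }
  FOLLOW(C') = { $, ',' }

For S':
  PREDICT(S' → ',' C S') = { ',' }
  PREDICT(S' → ε) = { $ }
For C':
  PREDICT(C' → '*' T C') = { '*' }
  PREDICT(C' → ε) = { $, ',' }
For T:
  PREDICT(T → b) = { 'b' }
  PREDICT(T → x) = { 'x' }
  PREDICT(T → a) = { 'a' }
S, C have a single production, so nothing to check there.

All predict sets are disjoint. The grammar IS LL(1).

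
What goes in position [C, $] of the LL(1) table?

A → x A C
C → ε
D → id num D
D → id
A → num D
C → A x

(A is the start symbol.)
C → ε

To find M[C, $], we find productions for C where $ is in the predict set (PREDICT(N → α) = (FIRST(α) \ {ε}) ∪ (FOLLOW(N) if α ⇒* ε)).

Relevant sets:
  FIRST(A) = { 'num', 'x' }
  FOLLOW(C) = { $, 'num', 'x' }

C → ε: PREDICT = { $, 'num', 'x' }
  $ is in predict set, so this production goes in M[C, $]
C → A x: PREDICT = { 'num', 'x' }

M[C, $] = C → ε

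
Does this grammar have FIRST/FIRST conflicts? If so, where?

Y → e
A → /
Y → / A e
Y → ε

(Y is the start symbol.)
No FIRST/FIRST conflicts.

A FIRST/FIRST conflict occurs when two productions N → α and N → β for the same non-terminal have FIRST(α) ∩ FIRST(β) ≠ ∅ (with ε ∈ FIRST of a nullable right-hand side, so two nullable alternatives also conflict).

Productions for Y:
  Y → e: FIRST = { 'e' }
  Y → / A e: FIRST = { '/' }
  Y → ε: FIRST = { ε }
A has only one production, so no FIRST/FIRST conflict is possible there.

All alternatives of each non-terminal have pairwise disjoint FIRST sets.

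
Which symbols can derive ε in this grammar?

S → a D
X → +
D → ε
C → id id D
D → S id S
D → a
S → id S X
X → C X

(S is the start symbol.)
A non-terminal is nullable if it can derive ε (the empty string): either it has an ε-production, or it has a production whose right-hand side consists entirely of nullable non-terminals.

ε-productions: D → ε
So D is immediately nullable.
No further non-terminal can be added: every production for the remaining non-terminals contains a terminal or a non-nullable non-terminal.
Nullable = { 'D' }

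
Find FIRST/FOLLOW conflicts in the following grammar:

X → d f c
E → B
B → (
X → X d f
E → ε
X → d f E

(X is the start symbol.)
No FIRST/FOLLOW conflicts.

A FIRST/FOLLOW conflict occurs when a non-terminal N has a nullable alternative N → β (β ⇒* ε) and another alternative N → α with FIRST(α) ∩ FOLLOW(N) ≠ ∅: on such a lookahead the parser cannot decide between expanding α and letting N vanish via β.

Nullable non-terminals: E.
FIRST sets used below: FIRST(B) = { '(' }

E: nullable alternative(s) E → ε; FOLLOW(E) = { $, 'd' }
  E → B: FIRST \ {ε} = { '(' } — disjoint from FOLLOW(E)
  E → ε: FIRST \ {ε} = { } — this is the only nullable alternative, skip

B, X have no nullable alternative, so no FIRST/FOLLOW check is needed there.

No FIRST/FOLLOW conflicts found.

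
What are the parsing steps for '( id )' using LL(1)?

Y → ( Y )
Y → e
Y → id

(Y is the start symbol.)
Stack is shown with the top on the left.

Stack    Input     Action
-------------------------
Y $      ( id ) $  output Y → ( Y )
( Y ) $  ( id ) $  match '('
Y ) $    id ) $    output Y → id
id ) $   id ) $    match 'id'
) $      ) $       match ')'
$        $         accept

The string is accepted.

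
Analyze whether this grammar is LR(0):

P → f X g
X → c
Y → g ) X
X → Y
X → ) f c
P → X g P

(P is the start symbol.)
Augment with P' → P and build the canonical LR(0) collection (I0 = CLOSURE({[P' → . P]}), then GOTO on every symbol after a dot until no new states appear). It has 16 states:
  I0: { [P → . X g P], [P → . f X g], [P' → . P], [X → . ) f c], [X → . Y], [X → . c], [Y → . g ) X] }  — shift
  I1: { [X → ) . f c] }  — shift
  I2: { [P' → P .] }  — accept
  I3: { [P → X . g P] }  — shift
  I4: { [X → Y .] }  — reduce
  I5: { [X → c .] }  — reduce
  I6: { [P → f . X g], [X → . ) f c], [X → . Y], [X → . c], [Y → . g ) X] }  — shift
  I7: { [Y → g . ) X] }  — shift
  I8: { [X → . ) f c], [X → . Y], [X → . c], [Y → . g ) X], [Y → g ) . X] }  — shift
  I9: { [Y → g ) X .] }  — reduce
  I10: { [P → f X . g] }  — shift
  I11: { [P → f X g .] }  — reduce
  I12: { [P → . X g P], [P → . f X g], [P → X g . P], [X → . ) f c], [X → . Y], [X → . c], [Y → . g ) X] }  — shift
  I13: { [P → X g P .] }  — reduce
  I14: { [X → ) f . c] }  — shift
  I15: { [X → ) f c .] }  — reduce

Every state is either a pure shift/goto state or contains exactly one complete item and nothing to shift — no conflicts. The grammar is LR(0).

Answer: Yes, the grammar is LR(0)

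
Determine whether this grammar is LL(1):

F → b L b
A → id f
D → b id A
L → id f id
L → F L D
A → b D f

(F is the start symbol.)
A grammar is LL(1) if for each non-terminal N with multiple productions, the predict sets of those productions are pairwise disjoint, where PREDICT(N → α) = (FIRST(α) \ {ε}) ∪ (FOLLOW(N) if α ⇒* ε).

Relevant sets:
  FIRST(F) = { 'b' }

For A:
  PREDICT(A → id f) = { 'id' }
  PREDICT(A → b D f) = { 'b' }
For L:
  PREDICT(L → id f id) = { 'id' }
  PREDICT(L → F L D) = { 'b' }
F, D have a single production, so nothing to check there.

All predict sets are disjoint. The grammar IS LL(1).

Answer: Yes, the grammar is LL(1).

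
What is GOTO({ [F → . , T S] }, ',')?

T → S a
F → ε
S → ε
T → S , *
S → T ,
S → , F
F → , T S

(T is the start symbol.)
{ [F → , . T S], [S → . , F], [S → . T ,], [S → .], [T → . S , *], [T → . S a] }

GOTO(I, ',') = CLOSURE({ [A → αX.β] : [A → α.Xβ] ∈ I, X = ',' })

Items with dot before ',', with the dot advanced:
  [F → . , T S] → [F → , . T S]
Closure of the advanced items:
  [F → , . T S] has the dot before T: add [T → . S a], [T → . S , *]
  [T → . S a] has the dot before S: add [S → .], [S → . T ,], [S → . , F]

GOTO = { [F → , . T S], [S → . , F], [S → . T ,], [S → .], [T → . S , *], [T → . S a] }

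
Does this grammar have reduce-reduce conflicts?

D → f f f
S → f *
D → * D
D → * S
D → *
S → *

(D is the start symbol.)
A reduce-reduce conflict occurs when an LR(0) state has two complete items [A → α .] and [B → β .] — both call for a reduction, and with no lookahead the parser cannot choose between them.

Augment with D' → D and build the canonical LR(0) collection (I0 = CLOSURE({[D' → . D]}), then GOTO on every symbol after a dot until no new states appear). It has 11 states:
  I0: { [D → . * D], [D → . * S], [D → . *], [D → . f f f], [D' → . D] }  — shift
  I1: { [D → * . D], [D → * . S], [D → * .], [D → . * D], [D → . * S], [D → . *], [D → . f f f], [S → . *], [S → . f *] }  — shift, reduce
  I2: { [D' → D .] }  — accept
  I3: { [D → f . f f] }  — shift
  I4: { [D → f f . f] }  — shift
  I5: { [D → f f f .] }  — reduce
  I6: { [D → * . D], [D → * . S], [D → * .], [D → . * D], [D → . * S], [D → . *], [D → . f f f], [S → * .], [S → . *], [S → . f *] }  — shift, 2 reduces
  I7: { [D → * D .] }  — reduce
  I8: { [D → * S .] }  — reduce
  I9: { [D → f . f f], [S → f . *] }  — shift
  I10: { [S → f * .] }  — reduce

I6 contains complete items [D → * .], [S → * .] — reduce-reduce conflict.

Answer: Yes — I6: [D → * .] vs [S → * .]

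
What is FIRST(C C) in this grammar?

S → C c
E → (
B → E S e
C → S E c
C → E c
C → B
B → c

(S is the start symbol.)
FIRST sets of the non-terminals involved (from the grammar, by fixed-point iteration):
  FIRST(C) = { '(', 'c' }

To compute FIRST(C C), process the symbols left to right:
Symbol C is a non-terminal. Add FIRST(C) \ {ε} = { '(', 'c' }
C is not nullable (ε ∉ FIRST(C)), so stop here.
FIRST(C C) = { '(', 'c' }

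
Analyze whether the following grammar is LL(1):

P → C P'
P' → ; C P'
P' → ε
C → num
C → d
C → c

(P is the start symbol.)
Yes, the grammar is LL(1).

A grammar is LL(1) if for each non-terminal N with multiple productions, the predict sets of those productions are pairwise disjoint, where PREDICT(N → α) = (FIRST(α) \ {ε}) ∪ (FOLLOW(N) if α ⇒* ε).

Relevant sets:
  FOLLOW(P') = { $ }

For P':
  PREDICT(P' → ';' C P') = { ';' }
  PREDICT(P' → ε) = { $ }
For C:
  PREDICT(C → num) = { 'num' }
  PREDICT(C → d) = { 'd' }
  PREDICT(C → c) = { 'c' }
P has a single production, so nothing to check there.

All predict sets are disjoint. The grammar IS LL(1).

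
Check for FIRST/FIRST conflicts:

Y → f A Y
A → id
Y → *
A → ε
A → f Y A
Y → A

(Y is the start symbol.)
Yes. Y → f A Y / Y → A on { 'f' }

A FIRST/FIRST conflict occurs when two productions N → α and N → β for the same non-terminal have FIRST(α) ∩ FIRST(β) ≠ ∅ (with ε ∈ FIRST of a nullable right-hand side, so two nullable alternatives also conflict).

FIRST sets of the non-terminals at (or reachable through a nullable prefix from) the front of some alternative:
  FIRST(A) = { 'f', 'id', ε }

Productions for Y:
  Y → f A Y: FIRST = { 'f' }
  Y → *: FIRST = { '*' }
  Y → A: FIRST = { 'f', 'id', ε }
Productions for A:
  A → id: FIRST = { 'id' }
  A → ε: FIRST = { ε }
  A → f Y A: FIRST = { 'f' }

Conflict for Y: Y → f A Y and Y → A
  Overlap: { 'f' }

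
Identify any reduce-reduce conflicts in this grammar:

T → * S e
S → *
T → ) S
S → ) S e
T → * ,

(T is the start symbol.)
No reduce-reduce conflicts

A reduce-reduce conflict occurs when an LR(0) state has two complete items [A → α .] and [B → β .] — both call for a reduction, and with no lookahead the parser cannot choose between them.

Augment with T' → T and build the canonical LR(0) collection (I0 = CLOSURE({[T' → . T]}), then GOTO on every symbol after a dot until no new states appear). It has 12 states:
  I0: { [T → . ) S], [T → . * ,], [T → . * S e], [T' → . T] }  — shift
  I1: { [S → . ) S e], [S → . *], [T → ) . S] }  — shift
  I2: { [S → . ) S e], [S → . *], [T → * . ,], [T → * . S e] }  — shift
  I3: { [T' → T .] }  — accept
  I4: { [S → ) . S e], [S → . ) S e], [S → . *] }  — shift
  I5: { [S → * .] }  — reduce
  I6: { [T → * , .] }  — reduce
  I7: { [T → * S . e] }  — shift
  I8: { [T → * S e .] }  — reduce
  I9: { [S → ) S . e] }  — shift
  I10: { [S → ) S e .] }  — reduce
  I11: { [T → ) S .] }  — reduce

No state contains more than one complete item.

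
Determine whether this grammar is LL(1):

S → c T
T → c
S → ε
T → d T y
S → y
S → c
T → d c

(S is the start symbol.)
No. Predict set conflict for S: { 'c' }

A grammar is LL(1) if for each non-terminal N with multiple productions, the predict sets of those productions are pairwise disjoint, where PREDICT(N → α) = (FIRST(α) \ {ε}) ∪ (FOLLOW(N) if α ⇒* ε).

Relevant sets:
  FOLLOW(S) = { $ }

For S:
  PREDICT(S → c T) = { 'c' }
  PREDICT(S → ε) = { $ }
  PREDICT(S → y) = { 'y' }
  PREDICT(S → c) = { 'c' }
For T:
  PREDICT(T → c) = { 'c' }
  PREDICT(T → d T y) = { 'd' }
  PREDICT(T → d c) = { 'd' }

Conflict found: Predict set conflict for S: { 'c' }
The grammar is NOT LL(1).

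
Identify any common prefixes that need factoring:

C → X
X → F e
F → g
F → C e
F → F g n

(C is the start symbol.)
Left-factoring is needed when two productions for the same non-terminal
share a common prefix on the right-hand side.

Productions for F:
  F → g
  F → C e
  F → F g n

No common prefixes found.

Answer: No, left-factoring is not needed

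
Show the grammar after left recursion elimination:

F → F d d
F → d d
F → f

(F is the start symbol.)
F → d d F'
F → f F'
F' → d d F'
F' → ε

F is directly left-recursive. The standard transformation for
  A → A α₁ | ... | A α_m | β₁ | ... | β_n
is
  A  → β₁ A' | ... | β_n A'
  A' → α₁ A' | ... | α_m A' | ε

F → d d becomes F → d d F'
F → f becomes F → f F'
F → F d d becomes F' → d d F'
Add F' → ε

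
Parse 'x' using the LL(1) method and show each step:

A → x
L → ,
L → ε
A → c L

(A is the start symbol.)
LL(1) parsing maintains a stack (initially the start symbol over $) and the input. At each step: if the stack top is a terminal, match it against the current input token; if it is a non-terminal N, replace it with the RHS of M[N, lookahead] (the unique production whose predict set contains the lookahead).

Stack is shown with the top on the left.

Stack  Input  Action
--------------------
A $    x $    output A → x
x $    x $    match 'x'
$      $      accept

The string is accepted.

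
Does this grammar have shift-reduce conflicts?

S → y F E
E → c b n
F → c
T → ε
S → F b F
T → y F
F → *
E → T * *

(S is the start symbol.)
A shift-reduce conflict occurs when an LR(0) state has both:
  - a complete (reduce) item [A → α .] (dot at the end), and
  - a shift item [B → β . c γ] (dot before a terminal).

Augment with S' → S and build the canonical LR(0) collection (I0 = CLOSURE({[S' → . S]}), then GOTO on every symbol after a dot until no new states appear). It has 18 states:
  I0: { [F → . *], [F → . c], [S → . F b F], [S → . y F E], [S' → . S] }  — shift
  I1: { [F → * .] }  — reduce
  I2: { [S → F . b F] }  — shift
  I3: { [S' → S .] }  — accept
  I4: { [F → c .] }  — reduce
  I5: { [F → . *], [F → . c], [S → y . F E] }  — shift
  I6: { [E → . T * *], [E → . c b n], [S → y F . E], [T → . y F], [T → .] }  — shift, reduce
  I7: { [S → y F E .] }  — reduce
  I8: { [E → T . * *] }  — shift
  I9: { [E → c . b n] }  — shift
  I10: { [F → . *], [F → . c], [T → y . F] }  — shift
  I11: { [T → y F .] }  — reduce
  I12: { [E → c b . n] }  — shift
  I13: { [E → c b n .] }  — reduce
  I14: { [E → T * . *] }  — shift
  I15: { [E → T * * .] }  — reduce
  I16: { [F → . *], [F → . c], [S → F b . F] }  — shift
  I17: { [S → F b F .] }  — reduce

I6 contains reduce item [T → .] and shift items [E → . c b n], [T → . y F] — shift-reduce conflict.

Answer: Yes — I6: [T → .] vs [E → . c b n]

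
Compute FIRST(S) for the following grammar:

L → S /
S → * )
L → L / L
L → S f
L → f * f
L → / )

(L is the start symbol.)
To compute FIRST(S), examine every production with S on the left-hand side, reading each right-hand side left to right until a non-nullable symbol is reached.

From S → * ):
  - '*' is a terminal: add '*' and stop

Collecting: FIRST(S) = { '*' }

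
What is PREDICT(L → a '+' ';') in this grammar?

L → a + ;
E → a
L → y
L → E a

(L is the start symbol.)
PREDICT(L → a '+' ';') = (FIRST(RHS) \ {ε}) ∪ (FOLLOW(L) if ε ∈ FIRST(RHS), i.e. RHS ⇒* ε)
FIRST(a '+' ';') = { 'a' }
ε ∉ FIRST(a '+' ';'), so FOLLOW(L) is not added.
PREDICT(L → a '+' ';') = { 'a' }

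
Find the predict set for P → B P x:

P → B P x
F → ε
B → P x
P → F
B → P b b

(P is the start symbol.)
PREDICT(P → B P x) = (FIRST(RHS) \ {ε}) ∪ (FOLLOW(P) if ε ∈ FIRST(RHS), i.e. RHS ⇒* ε)
FIRST(B) = { 'b', 'x' }
FIRST(B P x) = { 'b', 'x' }
ε ∉ FIRST(B P x), so FOLLOW(P) is not added.
PREDICT(P → B P x) = { 'b', 'x' }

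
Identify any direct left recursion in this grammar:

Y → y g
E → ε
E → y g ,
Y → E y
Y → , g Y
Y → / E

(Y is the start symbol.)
Direct left recursion occurs when N → N α for some non-terminal N (the right-hand side begins with the left-hand side itself).

Y → y g: starts with y
E → ε: starts with ε
E → y g ,: starts with y
Y → E y: starts with E
Y → , g Y: starts with ','
Y → / E: starts with '/'

No direct left recursion found.

Answer: No direct left recursion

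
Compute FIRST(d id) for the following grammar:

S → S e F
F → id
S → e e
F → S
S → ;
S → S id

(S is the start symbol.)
{ 'd' }

To compute FIRST(d id), process the symbols left to right:
Symbol d is a terminal. Add 'd' and stop.
FIRST(d id) = { 'd' }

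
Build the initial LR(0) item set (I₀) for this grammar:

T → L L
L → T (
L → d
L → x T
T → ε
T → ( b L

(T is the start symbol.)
{ [L → . T (], [L → . d], [L → . x T], [T → . ( b L], [T → . L L], [T → .], [T' → . T] }

First, augment the grammar with T' → T
I₀ = CLOSURE({ [T' → . T] }):
  [T' → . T] has the dot before T: add [T → . L L], [T → .], [T → . ( b L]
  [T → . L L] has the dot before L: add [L → . T (], [L → . d], [L → . x T]
No further items can be added.

I₀ = { [L → . T (], [L → . d], [L → . x T], [T → . ( b L], [T → . L L], [T → .], [T' → . T] }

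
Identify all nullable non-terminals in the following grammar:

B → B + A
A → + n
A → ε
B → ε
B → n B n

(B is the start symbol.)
{ 'A', 'B' }

A non-terminal is nullable if it can derive ε (the empty string): either it has an ε-production, or it has a production whose right-hand side consists entirely of nullable non-terminals.

ε-productions: A → ε, B → ε
So A, B are immediately nullable.
Every non-terminal is now nullable.
Nullable = { 'A', 'B' }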